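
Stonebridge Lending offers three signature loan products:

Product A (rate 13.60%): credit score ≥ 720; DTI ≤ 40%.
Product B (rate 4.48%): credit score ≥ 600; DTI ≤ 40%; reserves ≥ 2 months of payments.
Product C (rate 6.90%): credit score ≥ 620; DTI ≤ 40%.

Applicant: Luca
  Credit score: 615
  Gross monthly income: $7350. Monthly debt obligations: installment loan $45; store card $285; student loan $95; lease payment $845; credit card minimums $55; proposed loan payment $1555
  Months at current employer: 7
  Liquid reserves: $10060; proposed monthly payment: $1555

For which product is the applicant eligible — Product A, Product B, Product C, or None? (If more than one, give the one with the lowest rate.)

Product B

Total debts = (45 + 285 + 95 + 845 + 55 + 1,555) = 2,880; DTI = 2,880/7,350 = 39.2%.
Reserves = 10,060/1,555 = 6.5 months.
Product A: score 615 < 720; DTI 39.2% ≤ 40% → does not qualify.
Product B: score 615 ≥ 600; DTI 39.2% ≤ 40%; reserves 6.5 ≥ 2 mo → qualifies.
Product C: score 615 < 620; DTI 39.2% ≤ 40% → does not qualify.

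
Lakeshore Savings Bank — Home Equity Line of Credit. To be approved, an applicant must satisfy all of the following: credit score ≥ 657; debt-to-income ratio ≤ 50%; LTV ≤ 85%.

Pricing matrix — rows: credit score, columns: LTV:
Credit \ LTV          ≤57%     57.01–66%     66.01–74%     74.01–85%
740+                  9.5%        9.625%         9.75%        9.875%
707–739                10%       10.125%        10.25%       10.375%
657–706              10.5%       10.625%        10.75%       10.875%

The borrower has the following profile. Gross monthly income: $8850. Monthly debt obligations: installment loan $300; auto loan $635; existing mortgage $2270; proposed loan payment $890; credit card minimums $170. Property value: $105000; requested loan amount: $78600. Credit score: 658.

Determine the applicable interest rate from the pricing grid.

Credit score 658 ≥ 657; Total monthly debts = (300 + 635 + 2,270 + 890 + 170) = 4,265. Debt-to-income = 4,265/8,850 = 48.2% — meets 50% limit
LTV: 78,600 ÷ 105,000 = 74.9%, within 85% cap
Row: 658 falls in 657–706. Column: 74.9% falls in 74.01–85%. Rate = 10.875%.

10.875%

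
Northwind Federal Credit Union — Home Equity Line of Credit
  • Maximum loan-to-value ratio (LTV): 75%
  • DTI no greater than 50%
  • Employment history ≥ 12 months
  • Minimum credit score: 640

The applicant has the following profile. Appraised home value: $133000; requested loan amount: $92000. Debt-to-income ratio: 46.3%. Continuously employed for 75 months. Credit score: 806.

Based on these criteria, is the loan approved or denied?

Approved

Loan-to-value = 92,000/133,000 = 69.2% — pass (75% max)
DTI 46.3% is within the 50% limit
Employment 75 ≥ 12 months
Credit score 806 ≥ 640 (meets)
All criteria satisfied.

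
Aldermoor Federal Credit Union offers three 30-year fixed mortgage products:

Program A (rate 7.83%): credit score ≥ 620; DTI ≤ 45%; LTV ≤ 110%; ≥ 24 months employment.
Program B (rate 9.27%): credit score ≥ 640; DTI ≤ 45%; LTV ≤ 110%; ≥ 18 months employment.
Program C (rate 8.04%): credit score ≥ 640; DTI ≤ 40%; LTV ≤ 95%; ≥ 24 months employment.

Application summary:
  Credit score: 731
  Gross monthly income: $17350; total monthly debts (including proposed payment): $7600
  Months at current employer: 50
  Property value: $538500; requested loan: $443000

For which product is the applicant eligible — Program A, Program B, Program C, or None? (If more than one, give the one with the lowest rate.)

Program A

DTI = 7,600/17,350 = 43.8%.
LTV = 443,000/538,500 = 82.3%.
Program A: score 731 ≥ 620; DTI 43.8% ≤ 45%; LTV 82.3% ≤ 110%; employment 50 ≥ 24 mo → qualifies.
Program B: score 731 ≥ 640; DTI 43.8% ≤ 45%; LTV 82.3% ≤ 110%; employment 50 ≥ 18 mo → qualifies.
Program C: score 731 ≥ 640; DTI 43.8% > 40%; LTV 82.3% ≤ 95%; employment 50 ≥ 24 mo → does not qualify.
Qualifying: Program A, Program B. Lowest rate is 7.83% → Program A.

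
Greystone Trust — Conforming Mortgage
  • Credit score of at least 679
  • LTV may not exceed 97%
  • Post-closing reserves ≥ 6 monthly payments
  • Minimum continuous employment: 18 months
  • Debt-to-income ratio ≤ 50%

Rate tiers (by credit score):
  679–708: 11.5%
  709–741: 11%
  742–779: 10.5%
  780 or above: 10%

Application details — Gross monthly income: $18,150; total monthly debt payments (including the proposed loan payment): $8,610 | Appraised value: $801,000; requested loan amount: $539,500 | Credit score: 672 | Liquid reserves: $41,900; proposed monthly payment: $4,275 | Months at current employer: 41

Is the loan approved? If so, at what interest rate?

Credit score 672 < 679 (below minimum)
Liquid reserves cover 41,900/4,275 = 9.8 months — ≥ 6 required
Loan-to-value = 539,500/801,000 = 67.4% — pass (97% max)
Debt-to-income = 8,610/18,150 = 47.4% — meets 50% limit
Employment 41 ≥ 18 months
Not all requirements met → denied.

Denied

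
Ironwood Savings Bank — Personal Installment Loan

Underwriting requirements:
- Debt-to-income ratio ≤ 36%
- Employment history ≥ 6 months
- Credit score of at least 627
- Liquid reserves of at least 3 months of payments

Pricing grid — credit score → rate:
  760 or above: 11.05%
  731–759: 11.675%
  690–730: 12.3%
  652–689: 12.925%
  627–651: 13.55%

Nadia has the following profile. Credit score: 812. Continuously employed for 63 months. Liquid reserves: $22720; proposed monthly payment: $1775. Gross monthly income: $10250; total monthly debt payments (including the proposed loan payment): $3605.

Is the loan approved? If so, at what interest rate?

Approved at 11.05%

Credit score 812 ≥ 627 (meets minimum)
DTI = 3,605/10,250 = 35.2% ≤ 36%
Liquid reserves cover 22,720/1,775 = 12.8 months — ≥ 3 required
Employment 63 ≥ 6 months
All requirements met. Score 812 falls in the 760 or above tier → 11.05%.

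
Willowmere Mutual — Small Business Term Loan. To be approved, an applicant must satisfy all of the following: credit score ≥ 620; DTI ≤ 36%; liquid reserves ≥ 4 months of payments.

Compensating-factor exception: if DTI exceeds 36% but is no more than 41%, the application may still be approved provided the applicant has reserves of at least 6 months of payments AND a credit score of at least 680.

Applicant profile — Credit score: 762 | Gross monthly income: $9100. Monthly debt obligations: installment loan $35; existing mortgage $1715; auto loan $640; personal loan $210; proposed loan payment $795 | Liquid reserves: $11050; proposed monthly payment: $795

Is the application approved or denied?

Credit score 762 ≥ 620 (meets base)
Total debts = (35 + 1,715 + 640 + 210 + 795) = 3,395. DTI = 3,395/9,100 = 37.3% > 36% — standard DTI limit exceeded.
Liquid reserves cover 11,050/795 = 13.9 months — ≥ 4 required
DTI 37.3% is within the 36%–41% exception band; checking compensating factors.
Override check — reserves: 13.9 mo (ok); score: 762 (ok).
Both override conditions satisfied; DTI exception granted.

Approved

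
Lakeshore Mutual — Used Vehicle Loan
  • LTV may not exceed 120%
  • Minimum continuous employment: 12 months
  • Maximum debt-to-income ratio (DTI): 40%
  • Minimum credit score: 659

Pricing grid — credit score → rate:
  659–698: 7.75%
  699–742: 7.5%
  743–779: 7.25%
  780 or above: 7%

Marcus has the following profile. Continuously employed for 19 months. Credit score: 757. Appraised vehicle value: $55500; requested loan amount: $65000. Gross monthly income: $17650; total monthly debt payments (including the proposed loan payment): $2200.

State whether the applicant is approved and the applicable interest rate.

Approved at 7.25%

Credit score 757 ≥ 659 (meets minimum)
Debt-to-income = 2,200/17,650 = 12.5% — meets 40% limit
LTV = 65,000/55,500 = 117.1% ≤ 120%
Employment 19 ≥ 12 months
All requirements met. Score 757 falls in the 743–779 tier → 7.25%.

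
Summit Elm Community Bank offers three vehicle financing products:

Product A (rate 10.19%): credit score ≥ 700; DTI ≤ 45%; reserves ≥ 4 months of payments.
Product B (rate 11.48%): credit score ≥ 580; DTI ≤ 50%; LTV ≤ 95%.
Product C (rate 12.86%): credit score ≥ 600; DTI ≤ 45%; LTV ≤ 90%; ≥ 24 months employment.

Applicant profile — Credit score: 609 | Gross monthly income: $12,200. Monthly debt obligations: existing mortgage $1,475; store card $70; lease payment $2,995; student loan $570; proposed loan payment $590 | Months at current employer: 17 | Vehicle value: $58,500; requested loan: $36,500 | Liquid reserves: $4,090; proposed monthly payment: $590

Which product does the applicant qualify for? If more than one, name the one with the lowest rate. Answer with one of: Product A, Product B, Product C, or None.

Total debts = (1,475 + 70 + 2,995 + 570 + 590) = 5,700; DTI = 5,700/12,200 = 46.7%.
LTV = 36,500/58,500 = 62.4%.
Reserves = 4,090/590 = 6.9 months.
Product A: score 609 < 700; DTI 46.7% > 45%; reserves 6.9 ≥ 4 mo → does not qualify.
Product B: score 609 ≥ 580; DTI 46.7% ≤ 50%; LTV 62.4% ≤ 95% → qualifies.
Product C: score 609 ≥ 600; DTI 46.7% > 45%; LTV 62.4% ≤ 90%; employment 17 < 24 mo → does not qualify.

Product B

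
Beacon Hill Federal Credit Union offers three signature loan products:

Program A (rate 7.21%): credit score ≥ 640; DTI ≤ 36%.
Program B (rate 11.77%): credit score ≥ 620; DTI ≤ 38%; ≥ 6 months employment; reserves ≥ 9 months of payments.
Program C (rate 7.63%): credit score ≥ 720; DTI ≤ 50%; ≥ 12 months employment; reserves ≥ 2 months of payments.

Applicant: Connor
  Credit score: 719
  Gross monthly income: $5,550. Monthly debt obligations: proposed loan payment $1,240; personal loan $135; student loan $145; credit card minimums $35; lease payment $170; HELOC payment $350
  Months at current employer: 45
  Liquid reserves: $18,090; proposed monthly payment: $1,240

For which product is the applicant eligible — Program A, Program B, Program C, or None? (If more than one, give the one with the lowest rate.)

Program B

Total debts = (1,240 + 135 + 145 + 35 + 170 + 350) = 2,075; DTI = 2,075/5,550 = 37.4%.
Reserves = 18,090/1,240 = 14.6 months.
Program A: score 719 ≥ 640; DTI 37.4% > 36% → does not qualify.
Program B: score 719 ≥ 620; DTI 37.4% ≤ 38%; employment 45 ≥ 6 mo; reserves 14.6 ≥ 9 mo → qualifies.
Program C: score 719 < 720; DTI 37.4% ≤ 50%; employment 45 ≥ 12 mo; reserves 14.6 ≥ 2 mo → does not qualify.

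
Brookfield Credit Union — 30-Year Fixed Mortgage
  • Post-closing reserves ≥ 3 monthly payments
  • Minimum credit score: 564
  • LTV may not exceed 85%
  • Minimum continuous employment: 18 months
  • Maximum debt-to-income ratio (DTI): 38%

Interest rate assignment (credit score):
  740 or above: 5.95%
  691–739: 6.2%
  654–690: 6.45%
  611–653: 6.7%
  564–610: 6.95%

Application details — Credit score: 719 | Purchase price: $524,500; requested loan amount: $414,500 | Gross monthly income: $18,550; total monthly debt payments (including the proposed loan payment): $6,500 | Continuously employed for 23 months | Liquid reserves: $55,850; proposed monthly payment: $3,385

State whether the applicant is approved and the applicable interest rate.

Credit score 719 ≥ 564 (meets minimum)
LTV = 414,500/524,500 = 79% ≤ 85%
DTI = 6,500/18,550 = 35% ≤ 38%
Reserves: 55,850 ÷ 3,385 = 16.5 months (meets 3-month minimum)
Employment 23 ≥ 18 months
All requirements met. Score 719 falls in the 691–739 tier → 6.2%.

Approved at 6.2%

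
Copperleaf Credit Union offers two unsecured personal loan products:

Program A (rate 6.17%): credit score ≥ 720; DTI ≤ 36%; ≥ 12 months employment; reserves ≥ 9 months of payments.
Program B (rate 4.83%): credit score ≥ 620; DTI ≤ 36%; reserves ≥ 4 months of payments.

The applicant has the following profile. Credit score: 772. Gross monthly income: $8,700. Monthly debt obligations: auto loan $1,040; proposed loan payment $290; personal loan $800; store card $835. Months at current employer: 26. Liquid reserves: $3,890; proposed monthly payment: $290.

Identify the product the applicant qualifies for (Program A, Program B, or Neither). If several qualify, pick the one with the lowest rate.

Total debts = (1,040 + 290 + 800 + 835) = 2,965; DTI = 2,965/8,700 = 34.1%.
Reserves = 3,890/290 = 13.4 months.
Program A: score 772 ≥ 720; DTI 34.1% ≤ 36%; employment 26 ≥ 12 mo; reserves 13.4 ≥ 9 mo → qualifies.
Program B: score 772 ≥ 620; DTI 34.1% ≤ 36%; reserves 13.4 ≥ 4 mo → qualifies.
Qualifying: Program A, Program B. Lowest rate is 4.83% → Program B.

Program B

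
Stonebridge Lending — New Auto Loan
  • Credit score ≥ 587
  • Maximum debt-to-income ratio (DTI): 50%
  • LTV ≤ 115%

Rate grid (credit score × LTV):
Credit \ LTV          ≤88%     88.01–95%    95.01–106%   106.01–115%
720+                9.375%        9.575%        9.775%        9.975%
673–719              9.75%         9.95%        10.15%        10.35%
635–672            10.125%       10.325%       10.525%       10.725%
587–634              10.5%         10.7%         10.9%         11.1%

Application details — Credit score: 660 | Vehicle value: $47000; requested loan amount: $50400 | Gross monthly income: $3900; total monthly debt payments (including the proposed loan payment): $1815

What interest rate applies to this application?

10.725%

Credit score 660 ≥ 587; Debt-to-income = 1,815/3,900 = 46.5% — meets 50% limit
Loan-to-value = 50,400/47,000 = 107.2% — pass (115% max)
Score 660 is in the 635–672 band; LTV 107.2% is in the 106.01–115% band → 10.725%.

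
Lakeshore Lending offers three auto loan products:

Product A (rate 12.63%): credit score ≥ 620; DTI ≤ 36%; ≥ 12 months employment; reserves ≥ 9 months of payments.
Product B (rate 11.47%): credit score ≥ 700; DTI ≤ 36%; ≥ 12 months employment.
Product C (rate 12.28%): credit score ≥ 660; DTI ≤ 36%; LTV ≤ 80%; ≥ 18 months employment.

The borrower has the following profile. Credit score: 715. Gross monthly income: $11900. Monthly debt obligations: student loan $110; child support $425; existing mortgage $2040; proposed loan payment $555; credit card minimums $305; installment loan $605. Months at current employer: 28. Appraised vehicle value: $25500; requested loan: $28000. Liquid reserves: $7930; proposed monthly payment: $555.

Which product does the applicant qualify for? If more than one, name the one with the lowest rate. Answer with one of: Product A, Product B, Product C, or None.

Total debts = (110 + 425 + 2,040 + 555 + 305 + 605) = 4,040; DTI = 4,040/11,900 = 33.9%.
LTV = 28,000/25,500 = 109.8%.
Reserves = 7,930/555 = 14.3 months.
Product A: score 715 ≥ 620; DTI 33.9% ≤ 36%; employment 28 ≥ 12 mo; reserves 14.3 ≥ 9 mo → qualifies.
Product B: score 715 ≥ 700; DTI 33.9% ≤ 36%; employment 28 ≥ 12 mo → qualifies.
Product C: score 715 ≥ 660; DTI 33.9% ≤ 36%; LTV 109.8% > 80%; employment 28 ≥ 18 mo → does not qualify.
Qualifying: Product A, Product B. Lowest rate is 11.47% → Product B.

Product B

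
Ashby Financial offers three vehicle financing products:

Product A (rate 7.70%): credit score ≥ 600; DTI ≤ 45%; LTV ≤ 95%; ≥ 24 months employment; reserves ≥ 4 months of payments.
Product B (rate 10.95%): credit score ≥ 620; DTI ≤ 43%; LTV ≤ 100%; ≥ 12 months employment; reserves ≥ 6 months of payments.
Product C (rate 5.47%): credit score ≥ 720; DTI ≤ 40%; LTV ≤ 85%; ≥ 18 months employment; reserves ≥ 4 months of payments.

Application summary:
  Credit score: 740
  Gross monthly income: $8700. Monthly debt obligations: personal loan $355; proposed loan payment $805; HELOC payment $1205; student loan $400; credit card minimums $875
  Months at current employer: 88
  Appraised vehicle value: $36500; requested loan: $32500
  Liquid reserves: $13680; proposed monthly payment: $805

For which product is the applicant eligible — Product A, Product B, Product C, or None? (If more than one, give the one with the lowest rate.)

Product A

Total debts = (355 + 805 + 1,205 + 400 + 875) = 3,640; DTI = 3,640/8,700 = 41.8%.
LTV = 32,500/36,500 = 89%.
Reserves = 13,680/805 = 17.0 months.
Product A: score 740 ≥ 600; DTI 41.8% ≤ 45%; LTV 89% ≤ 95%; employment 88 ≥ 24 mo; reserves 17.0 ≥ 4 mo → qualifies.
Product B: score 740 ≥ 620; DTI 41.8% ≤ 43%; LTV 89% ≤ 100%; employment 88 ≥ 12 mo; reserves 17.0 ≥ 6 mo → qualifies.
Product C: score 740 ≥ 720; DTI 41.8% > 40%; LTV 89% > 85%; employment 88 ≥ 18 mo; reserves 17.0 ≥ 4 mo → does not qualify.
Qualifying: Product A, Product B. Lowest rate is 7.70% → Product A.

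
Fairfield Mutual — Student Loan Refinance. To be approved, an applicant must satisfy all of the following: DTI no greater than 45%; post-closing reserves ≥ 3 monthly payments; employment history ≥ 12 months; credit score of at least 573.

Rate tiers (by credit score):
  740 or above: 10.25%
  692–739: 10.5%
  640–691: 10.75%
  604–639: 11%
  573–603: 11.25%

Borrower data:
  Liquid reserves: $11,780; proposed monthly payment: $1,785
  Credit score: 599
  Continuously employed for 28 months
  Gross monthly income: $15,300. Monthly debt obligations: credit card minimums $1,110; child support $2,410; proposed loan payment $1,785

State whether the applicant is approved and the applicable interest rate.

Credit score 599 ≥ 573 (meets minimum)
Total monthly debts = (1,110 + 2,410 + 1,785) = 5,305. Debt-to-income = 5,305/15,300 = 34.7% — meets 45% limit
Reserves = 11,780/1,785 = 6.6 months ≥ 3
Employment 28 ≥ 12 months
All requirements met. Score 599 falls in the 573–603 tier → 11.25%.

Approved at 11.25%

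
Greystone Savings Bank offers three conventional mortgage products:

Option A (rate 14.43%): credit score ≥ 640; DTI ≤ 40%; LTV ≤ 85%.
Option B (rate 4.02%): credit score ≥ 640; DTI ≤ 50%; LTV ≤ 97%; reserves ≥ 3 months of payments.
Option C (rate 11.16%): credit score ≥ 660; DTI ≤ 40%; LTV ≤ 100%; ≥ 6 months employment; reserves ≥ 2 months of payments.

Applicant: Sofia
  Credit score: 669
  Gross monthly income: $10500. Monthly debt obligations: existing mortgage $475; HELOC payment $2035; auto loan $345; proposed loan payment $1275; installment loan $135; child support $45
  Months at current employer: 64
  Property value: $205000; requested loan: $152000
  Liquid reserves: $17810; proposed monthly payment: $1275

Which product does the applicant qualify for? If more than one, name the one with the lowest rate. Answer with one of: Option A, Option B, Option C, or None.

Total debts = (475 + 2,035 + 345 + 1,275 + 135 + 45) = 4,310; DTI = 4,310/10,500 = 41%.
LTV = 152,000/205,000 = 74.1%.
Reserves = 17,810/1,275 = 14.0 months.
Option A: score 669 ≥ 640; DTI 41% > 40%; LTV 74.1% ≤ 85% → does not qualify.
Option B: score 669 ≥ 640; DTI 41% ≤ 50%; LTV 74.1% ≤ 97%; reserves 14.0 ≥ 3 mo → qualifies.
Option C: score 669 ≥ 660; DTI 41% > 40%; LTV 74.1% ≤ 100%; employment 64 ≥ 6 mo; reserves 14.0 ≥ 2 mo → does not qualify.

Option B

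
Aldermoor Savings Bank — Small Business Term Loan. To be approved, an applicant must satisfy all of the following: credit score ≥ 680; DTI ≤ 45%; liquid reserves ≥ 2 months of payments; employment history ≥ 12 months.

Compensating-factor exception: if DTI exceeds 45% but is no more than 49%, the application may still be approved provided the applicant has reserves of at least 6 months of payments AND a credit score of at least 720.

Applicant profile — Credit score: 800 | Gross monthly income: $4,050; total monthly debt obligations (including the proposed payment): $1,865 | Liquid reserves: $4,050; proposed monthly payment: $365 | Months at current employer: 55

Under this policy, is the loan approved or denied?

Credit score 800 ≥ 680 (meets base)
DTI: 1,865 ÷ 4,050 = 46%, over the 45% base limit.
Liquid reserves cover 4,050/365 = 11.1 months — ≥ 2 required
Employment 55 ≥ 12 months
46% falls in the override range (45%–49%), so the compensating-factor test applies.
Reserves 11.1 ≥ 6 months; credit score 800 ≥ 720.
Both compensating conditions met → exception applies.

Approved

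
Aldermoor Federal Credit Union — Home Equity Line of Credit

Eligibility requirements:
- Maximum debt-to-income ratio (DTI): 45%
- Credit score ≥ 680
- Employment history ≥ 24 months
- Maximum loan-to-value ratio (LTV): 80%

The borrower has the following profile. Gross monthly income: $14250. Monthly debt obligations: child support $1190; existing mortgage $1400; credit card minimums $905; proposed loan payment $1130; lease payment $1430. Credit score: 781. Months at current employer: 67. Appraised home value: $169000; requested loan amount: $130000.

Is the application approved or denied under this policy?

Approved

Total monthly debts = (1,190 + 1,400 + 905 + 1,130 + 1,430) = 6,055. Debt-to-income = 6,055/14,250 = 42.5% — meets 45% limit
Credit score 781 ≥ 680 (meets)
Employment 67 ≥ 24 months
LTV: 130,000 ÷ 169,000 = 76.9%, within 80% cap
All criteria satisfied.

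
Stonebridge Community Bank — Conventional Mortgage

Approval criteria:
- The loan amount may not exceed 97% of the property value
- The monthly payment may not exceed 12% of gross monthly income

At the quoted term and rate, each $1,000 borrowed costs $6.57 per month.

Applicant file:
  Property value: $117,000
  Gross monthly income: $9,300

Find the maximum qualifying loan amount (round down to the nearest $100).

$113,400

Payment cap: 12% × $9,300 = $1,116/month.
At $6.57 per $1,000, that supports 1,116/6.57 × 1,000 ≈ $169,863 → $169,800.
LTV cap: 97% × $117,000 = $113,490 → $113,400.
Binding constraint: loan-to-value.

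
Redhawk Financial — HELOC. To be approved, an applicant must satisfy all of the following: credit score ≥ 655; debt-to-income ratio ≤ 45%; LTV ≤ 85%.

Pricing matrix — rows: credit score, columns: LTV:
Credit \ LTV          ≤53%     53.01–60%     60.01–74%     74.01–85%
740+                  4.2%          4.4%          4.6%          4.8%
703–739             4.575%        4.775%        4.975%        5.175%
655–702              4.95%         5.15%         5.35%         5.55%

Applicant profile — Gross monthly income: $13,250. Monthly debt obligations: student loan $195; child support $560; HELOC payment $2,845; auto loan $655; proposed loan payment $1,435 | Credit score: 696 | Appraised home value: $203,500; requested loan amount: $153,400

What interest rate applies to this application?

5.55%

Credit score 696 ≥ 655; Total monthly debts = (195 + 560 + 2,845 + 655 + 1,435) = 5,690. DTI = 5,690/13,250 = 42.9% ≤ 45%
Loan-to-value = 153,400/203,500 = 75.4% — pass (85% max)
Row: 696 falls in 655–702. Column: 75.4% falls in 74.01–85%. Rate = 5.55%.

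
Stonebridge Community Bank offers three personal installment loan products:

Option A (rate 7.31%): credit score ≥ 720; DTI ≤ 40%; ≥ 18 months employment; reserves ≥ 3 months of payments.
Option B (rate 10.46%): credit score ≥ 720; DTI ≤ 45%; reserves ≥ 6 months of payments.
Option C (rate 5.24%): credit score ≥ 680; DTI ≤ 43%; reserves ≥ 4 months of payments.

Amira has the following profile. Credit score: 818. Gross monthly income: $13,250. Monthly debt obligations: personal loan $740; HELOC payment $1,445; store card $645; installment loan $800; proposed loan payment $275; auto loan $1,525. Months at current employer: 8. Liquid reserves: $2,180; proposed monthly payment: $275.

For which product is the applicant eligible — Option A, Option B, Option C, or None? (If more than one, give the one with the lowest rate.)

Option C

Total debts = (740 + 1,445 + 645 + 800 + 275 + 1,525) = 5,430; DTI = 5,430/13,250 = 41%.
Reserves = 2,180/275 = 7.9 months.
Option A: score 818 ≥ 720; DTI 41% > 40%; employment 8 < 18 mo; reserves 7.9 ≥ 3 mo → does not qualify.
Option B: score 818 ≥ 720; DTI 41% ≤ 45%; reserves 7.9 ≥ 6 mo → qualifies.
Option C: score 818 ≥ 680; DTI 41% ≤ 43%; reserves 7.9 ≥ 4 mo → qualifies.
Qualifying: Option B, Option C. Lowest rate is 5.24% → Option C.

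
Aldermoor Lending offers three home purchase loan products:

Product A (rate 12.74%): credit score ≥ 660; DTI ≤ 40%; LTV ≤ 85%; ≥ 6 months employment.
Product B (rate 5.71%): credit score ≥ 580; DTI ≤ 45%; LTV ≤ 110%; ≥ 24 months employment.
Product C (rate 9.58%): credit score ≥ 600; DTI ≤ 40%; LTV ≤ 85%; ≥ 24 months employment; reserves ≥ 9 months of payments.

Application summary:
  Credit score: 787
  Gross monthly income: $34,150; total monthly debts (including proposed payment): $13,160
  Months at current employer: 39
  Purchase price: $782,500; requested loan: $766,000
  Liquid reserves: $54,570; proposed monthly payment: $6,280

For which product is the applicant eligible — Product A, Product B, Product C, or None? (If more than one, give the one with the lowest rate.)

DTI = 13,160/34,150 = 38.5%.
LTV = 766,000/782,500 = 97.9%.
Reserves = 54,570/6,280 = 8.7 months.
Product A: score 787 ≥ 660; DTI 38.5% ≤ 40%; LTV 97.9% > 85%; employment 39 ≥ 6 mo → does not qualify.
Product B: score 787 ≥ 580; DTI 38.5% ≤ 45%; LTV 97.9% ≤ 110%; employment 39 ≥ 24 mo → qualifies.
Product C: score 787 ≥ 600; DTI 38.5% ≤ 40%; LTV 97.9% > 85%; employment 39 ≥ 24 mo; reserves 8.7 < 9 mo → does not qualify.

Product B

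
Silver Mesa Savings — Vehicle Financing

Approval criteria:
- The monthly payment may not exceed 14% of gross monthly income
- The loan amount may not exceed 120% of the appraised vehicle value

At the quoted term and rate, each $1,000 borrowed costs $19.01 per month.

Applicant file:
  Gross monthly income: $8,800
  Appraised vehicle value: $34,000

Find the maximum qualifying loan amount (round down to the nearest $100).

Payment cap: 14% × $8,800 = $1,232/month.
At $19.01 per $1,000, that supports 1,232/19.01 × 1,000 ≈ $64,807 → $64,800.
LTV cap: 120% × $34,000 = $40,800 → $40,800.
Binding constraint: loan-to-value.

$40,800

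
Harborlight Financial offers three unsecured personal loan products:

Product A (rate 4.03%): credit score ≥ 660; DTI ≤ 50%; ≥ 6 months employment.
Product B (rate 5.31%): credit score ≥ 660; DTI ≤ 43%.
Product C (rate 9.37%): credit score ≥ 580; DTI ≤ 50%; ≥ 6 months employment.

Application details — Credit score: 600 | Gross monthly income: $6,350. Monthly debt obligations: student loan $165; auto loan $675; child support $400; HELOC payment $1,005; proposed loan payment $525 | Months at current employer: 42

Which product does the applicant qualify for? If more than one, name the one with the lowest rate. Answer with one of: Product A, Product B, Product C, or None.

Total debts = (165 + 675 + 400 + 1,005 + 525) = 2,770; DTI = 2,770/6,350 = 43.6%.
Product A: score 600 < 660; DTI 43.6% ≤ 50%; employment 42 ≥ 6 mo → does not qualify.
Product B: score 600 < 660; DTI 43.6% > 43% → does not qualify.
Product C: score 600 ≥ 580; DTI 43.6% ≤ 50%; employment 42 ≥ 6 mo → qualifies.

Product C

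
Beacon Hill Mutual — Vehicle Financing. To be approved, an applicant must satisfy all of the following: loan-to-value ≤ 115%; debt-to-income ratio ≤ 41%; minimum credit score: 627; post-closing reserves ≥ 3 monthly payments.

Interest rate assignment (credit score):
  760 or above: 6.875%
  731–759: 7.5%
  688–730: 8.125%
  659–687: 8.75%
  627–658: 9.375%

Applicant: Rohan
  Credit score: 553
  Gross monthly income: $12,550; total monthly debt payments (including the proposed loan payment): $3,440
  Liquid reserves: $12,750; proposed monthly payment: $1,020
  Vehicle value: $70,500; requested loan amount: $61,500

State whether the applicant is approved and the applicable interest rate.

Denied

Credit score 553 < 627 (below minimum)
Liquid reserves cover 12,750/1,020 = 12.5 months — ≥ 3 required
LTV: 61,500 ÷ 70,500 = 87.2%, within 115% cap
DTI = 3,440/12,550 = 27.4% ≤ 41%
Not all requirements met → denied.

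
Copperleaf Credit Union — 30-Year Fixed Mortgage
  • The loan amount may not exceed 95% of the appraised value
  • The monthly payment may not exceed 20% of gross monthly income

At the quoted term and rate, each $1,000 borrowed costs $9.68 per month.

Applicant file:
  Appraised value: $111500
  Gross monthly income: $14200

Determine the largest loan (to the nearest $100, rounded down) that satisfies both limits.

Payment cap: 20% × $14,200 = $2,840/month.
At $9.68 per $1,000, that supports 2,840/9.68 × 1,000 ≈ $293,388 → $293,300.
LTV cap: 95% × $111,500 = $105,925 → $105,900.
Binding constraint: loan-to-value.

$105,900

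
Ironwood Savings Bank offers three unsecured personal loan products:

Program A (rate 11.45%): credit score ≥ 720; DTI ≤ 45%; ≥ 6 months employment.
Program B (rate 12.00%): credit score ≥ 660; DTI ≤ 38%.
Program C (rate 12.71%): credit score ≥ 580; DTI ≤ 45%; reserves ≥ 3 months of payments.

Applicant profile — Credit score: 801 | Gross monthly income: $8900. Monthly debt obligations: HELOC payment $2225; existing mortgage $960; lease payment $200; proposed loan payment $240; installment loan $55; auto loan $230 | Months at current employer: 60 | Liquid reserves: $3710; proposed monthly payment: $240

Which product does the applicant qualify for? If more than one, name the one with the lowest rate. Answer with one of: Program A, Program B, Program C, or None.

Total debts = (2,225 + 960 + 200 + 240 + 55 + 230) = 3,910; DTI = 3,910/8,900 = 43.9%.
Reserves = 3,710/240 = 15.5 months.
Program A: score 801 ≥ 720; DTI 43.9% ≤ 45%; employment 60 ≥ 6 mo → qualifies.
Program B: score 801 ≥ 660; DTI 43.9% > 38% → does not qualify.
Program C: score 801 ≥ 580; DTI 43.9% ≤ 45%; reserves 15.5 ≥ 3 mo → qualifies.
Qualifying: Program A, Program C. Lowest rate is 11.45% → Program A.

Program A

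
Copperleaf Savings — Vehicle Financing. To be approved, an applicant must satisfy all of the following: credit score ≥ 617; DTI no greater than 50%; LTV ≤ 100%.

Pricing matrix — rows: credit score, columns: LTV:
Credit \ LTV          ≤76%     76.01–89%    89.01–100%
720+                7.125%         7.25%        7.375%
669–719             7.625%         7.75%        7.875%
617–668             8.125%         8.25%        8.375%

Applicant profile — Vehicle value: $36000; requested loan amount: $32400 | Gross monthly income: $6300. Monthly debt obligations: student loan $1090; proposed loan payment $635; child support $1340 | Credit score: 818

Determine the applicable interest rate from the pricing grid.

Credit score 818 ≥ 617; Total monthly debts = (1,090 + 635 + 1,340) = 3,065. DTI = 3,065/6,300 = 48.7% ≤ 50%
LTV: 32,400 ÷ 36,000 = 90%, within 100% cap
Row: 818 falls in 720+. Column: 90% falls in 89.01–100%. Rate = 7.375%.

7.375%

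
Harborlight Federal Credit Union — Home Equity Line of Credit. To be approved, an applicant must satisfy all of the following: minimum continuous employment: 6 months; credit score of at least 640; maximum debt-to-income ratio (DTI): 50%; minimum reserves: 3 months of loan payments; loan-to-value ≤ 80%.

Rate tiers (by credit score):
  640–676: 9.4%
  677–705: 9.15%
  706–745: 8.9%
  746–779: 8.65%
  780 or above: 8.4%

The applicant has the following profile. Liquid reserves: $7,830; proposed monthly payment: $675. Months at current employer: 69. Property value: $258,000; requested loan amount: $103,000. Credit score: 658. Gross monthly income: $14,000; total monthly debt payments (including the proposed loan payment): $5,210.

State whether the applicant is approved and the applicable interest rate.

Approved at 9.4%

Credit score 658 ≥ 640 (meets minimum)
LTV: 103,000 ÷ 258,000 = 39.9%, within 80% cap
Employment 69 ≥ 6 months
DTI = 5,210/14,000 = 37.2% ≤ 50%
Reserves = 7,830/675 = 11.6 months ≥ 3
All requirements met. Score 658 falls in the 640–676 tier → 9.4%.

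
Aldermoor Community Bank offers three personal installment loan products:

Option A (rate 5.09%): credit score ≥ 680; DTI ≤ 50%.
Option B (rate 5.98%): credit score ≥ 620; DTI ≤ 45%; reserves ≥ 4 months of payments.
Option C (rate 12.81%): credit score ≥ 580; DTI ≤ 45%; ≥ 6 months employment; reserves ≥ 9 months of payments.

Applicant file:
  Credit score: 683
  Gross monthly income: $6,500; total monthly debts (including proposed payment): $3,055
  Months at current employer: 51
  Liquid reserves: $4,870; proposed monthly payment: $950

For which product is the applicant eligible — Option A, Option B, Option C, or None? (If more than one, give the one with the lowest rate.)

DTI = 3,055/6,500 = 47%.
Reserves = 4,870/950 = 5.1 months.
Option A: score 683 ≥ 680; DTI 47% ≤ 50% → qualifies.
Option B: score 683 ≥ 620; DTI 47% > 45%; reserves 5.1 ≥ 4 mo → does not qualify.
Option C: score 683 ≥ 580; DTI 47% > 45%; employment 51 ≥ 6 mo; reserves 5.1 < 9 mo → does not qualify.

Option A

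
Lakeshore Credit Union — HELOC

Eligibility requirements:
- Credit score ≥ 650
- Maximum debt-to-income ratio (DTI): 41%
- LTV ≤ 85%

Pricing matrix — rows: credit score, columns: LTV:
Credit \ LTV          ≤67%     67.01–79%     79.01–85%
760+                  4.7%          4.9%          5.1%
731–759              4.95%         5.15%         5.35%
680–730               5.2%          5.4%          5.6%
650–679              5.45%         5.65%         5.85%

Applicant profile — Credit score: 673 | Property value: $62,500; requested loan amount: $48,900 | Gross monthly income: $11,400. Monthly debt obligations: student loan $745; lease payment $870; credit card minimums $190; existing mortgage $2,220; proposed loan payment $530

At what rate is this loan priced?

Credit score 673 ≥ 650; Total monthly debts = (745 + 870 + 190 + 2,220 + 530) = 4,555. Debt-to-income = 4,555/11,400 = 40% — meets 41% limit
LTV: 48,900 ÷ 62,500 = 78.2%, within 85% cap
Credit 673 → row 650–679; LTV 78.2% → column 67.01–79%. Grid cell → 5.65%.

5.65%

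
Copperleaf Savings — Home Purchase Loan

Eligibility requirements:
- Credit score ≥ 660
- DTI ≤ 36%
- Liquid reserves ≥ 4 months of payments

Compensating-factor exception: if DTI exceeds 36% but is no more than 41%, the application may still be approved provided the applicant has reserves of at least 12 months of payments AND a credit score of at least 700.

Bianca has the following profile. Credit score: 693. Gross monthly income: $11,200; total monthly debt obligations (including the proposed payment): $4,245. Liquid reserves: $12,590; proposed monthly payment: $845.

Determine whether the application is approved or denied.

Credit score 693 ≥ 660 (meets base)
DTI = 4,245/11,200 = 37.9% > 36% — standard DTI limit exceeded.
Liquid reserves cover 12,590/845 = 14.9 months — ≥ 4 required
DTI 37.9% is within the 36%–41% exception band; checking compensating factors.
Override check — reserves: 14.9 mo (ok); score: 693 (below 700).
Override conditions not both satisfied; exception does not apply.

Denied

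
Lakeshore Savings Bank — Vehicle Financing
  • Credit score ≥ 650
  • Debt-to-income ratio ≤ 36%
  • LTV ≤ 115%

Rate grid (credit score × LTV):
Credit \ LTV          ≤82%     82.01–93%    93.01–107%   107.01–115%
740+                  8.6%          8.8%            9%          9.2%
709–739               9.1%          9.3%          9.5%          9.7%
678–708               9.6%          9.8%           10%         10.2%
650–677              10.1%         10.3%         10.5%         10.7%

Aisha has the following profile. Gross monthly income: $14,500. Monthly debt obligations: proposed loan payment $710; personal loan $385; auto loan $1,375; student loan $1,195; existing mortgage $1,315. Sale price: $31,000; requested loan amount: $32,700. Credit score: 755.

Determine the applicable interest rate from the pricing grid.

Credit score 755 ≥ 650; Total monthly debts = (710 + 385 + 1,375 + 1,195 + 1,315) = 4,980. Debt-to-income = 4,980/14,500 = 34.3% — meets 36% limit
Loan-to-value = 32,700/31,000 = 105.5% — pass (115% max)
Row: 755 falls in 740+. Column: 105.5% falls in 93.01–107%. Rate = 9%.

9%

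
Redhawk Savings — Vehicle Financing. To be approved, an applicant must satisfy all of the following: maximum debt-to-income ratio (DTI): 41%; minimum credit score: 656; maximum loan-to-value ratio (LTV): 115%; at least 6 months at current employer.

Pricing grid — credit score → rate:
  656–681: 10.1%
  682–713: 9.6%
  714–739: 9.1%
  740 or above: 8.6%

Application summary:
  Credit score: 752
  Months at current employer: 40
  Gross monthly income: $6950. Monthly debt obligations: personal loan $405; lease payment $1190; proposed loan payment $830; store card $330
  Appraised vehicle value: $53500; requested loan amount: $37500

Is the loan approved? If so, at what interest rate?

Approved at 8.6%

Credit score 752 ≥ 656 (meets minimum)
Employment 40 ≥ 6 months
LTV = 37,500/53,500 = 70.1% ≤ 115%
Total monthly debts = (405 + 1,190 + 830 + 330) = 2,755. DTI: 2,755 ÷ 6,950 = 39.6%, within the 41% cap
All requirements met. Score 752 falls in the 740 or above tier → 8.6%.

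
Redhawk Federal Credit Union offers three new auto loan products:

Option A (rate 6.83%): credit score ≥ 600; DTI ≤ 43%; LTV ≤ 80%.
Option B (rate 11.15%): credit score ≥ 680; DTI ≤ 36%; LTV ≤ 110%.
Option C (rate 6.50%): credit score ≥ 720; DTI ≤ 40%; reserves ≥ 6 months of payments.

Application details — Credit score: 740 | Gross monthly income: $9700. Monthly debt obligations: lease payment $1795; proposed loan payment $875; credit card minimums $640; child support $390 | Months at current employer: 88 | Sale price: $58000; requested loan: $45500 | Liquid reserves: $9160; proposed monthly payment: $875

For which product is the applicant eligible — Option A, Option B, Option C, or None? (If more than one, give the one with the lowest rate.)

Total debts = (1,795 + 875 + 640 + 390) = 3,700; DTI = 3,700/9,700 = 38.1%.
LTV = 45,500/58,000 = 78.4%.
Reserves = 9,160/875 = 10.5 months.
Option A: score 740 ≥ 600; DTI 38.1% ≤ 43%; LTV 78.4% ≤ 80% → qualifies.
Option B: score 740 ≥ 680; DTI 38.1% > 36%; LTV 78.4% ≤ 110% → does not qualify.
Option C: score 740 ≥ 720; DTI 38.1% ≤ 40%; reserves 10.5 ≥ 6 mo → qualifies.
Qualifying: Option A, Option C. Lowest rate is 6.50% → Option C.

Option C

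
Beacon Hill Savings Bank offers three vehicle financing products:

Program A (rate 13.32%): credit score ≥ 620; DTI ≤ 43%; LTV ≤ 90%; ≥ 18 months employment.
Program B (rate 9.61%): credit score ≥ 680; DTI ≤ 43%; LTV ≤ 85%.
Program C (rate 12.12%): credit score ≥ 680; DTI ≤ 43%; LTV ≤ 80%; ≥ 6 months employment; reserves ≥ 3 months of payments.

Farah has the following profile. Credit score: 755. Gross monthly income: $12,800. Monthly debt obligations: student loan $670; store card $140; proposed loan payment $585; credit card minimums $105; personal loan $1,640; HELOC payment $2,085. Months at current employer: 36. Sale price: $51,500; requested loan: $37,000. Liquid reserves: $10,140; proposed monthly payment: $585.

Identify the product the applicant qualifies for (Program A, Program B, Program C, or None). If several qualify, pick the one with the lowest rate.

Program B

Total debts = (670 + 140 + 585 + 105 + 1,640 + 2,085) = 5,225; DTI = 5,225/12,800 = 40.8%.
LTV = 37,000/51,500 = 71.8%.
Reserves = 10,140/585 = 17.3 months.
Program A: score 755 ≥ 620; DTI 40.8% ≤ 43%; LTV 71.8% ≤ 90%; employment 36 ≥ 18 mo → qualifies.
Program B: score 755 ≥ 680; DTI 40.8% ≤ 43%; LTV 71.8% ≤ 85% → qualifies.
Program C: score 755 ≥ 680; DTI 40.8% ≤ 43%; LTV 71.8% ≤ 80%; employment 36 ≥ 6 mo; reserves 17.3 ≥ 3 mo → qualifies.
Qualifying: Program A, Program B, Program C. Lowest rate is 9.61% → Program B.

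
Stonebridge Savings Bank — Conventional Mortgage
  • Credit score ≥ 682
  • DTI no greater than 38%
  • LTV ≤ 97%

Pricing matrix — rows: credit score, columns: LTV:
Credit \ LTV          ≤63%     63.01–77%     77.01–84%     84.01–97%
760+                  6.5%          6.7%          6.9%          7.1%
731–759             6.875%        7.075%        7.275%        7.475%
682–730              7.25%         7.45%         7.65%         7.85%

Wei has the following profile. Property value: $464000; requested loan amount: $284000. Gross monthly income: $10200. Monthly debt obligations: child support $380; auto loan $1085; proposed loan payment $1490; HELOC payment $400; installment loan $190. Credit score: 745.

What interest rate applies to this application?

6.875%

Credit score 745 ≥ 682; Total monthly debts = (380 + 1,085 + 1,490 + 400 + 190) = 3,545. DTI: 3,545 ÷ 10,200 = 34.8%, within the 38% cap
LTV: 284,000 ÷ 464,000 = 61.2%, within 97% cap
Row: 745 falls in 731–759. Column: 61.2% falls in ≤63%. Rate = 6.875%.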